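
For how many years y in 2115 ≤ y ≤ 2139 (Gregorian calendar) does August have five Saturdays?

August has 31 days; it has five Saturdays when Saturday falls among the first (month-length − 28) days — i.e. when August 1 is one of Saturday/Friday/Thursday.
August 1 by year: 2115:Thu✓ 2116:Sat✓ 2117:Sun 2118:Mon 2119:Tue 2120:Thu✓ 2121:Fri✓ 2122:Sat✓ 2123:Sun 2124:Tue 2125:Wed 2126:Thu✓ 2127:Fri✓ 2128:Sun 2129:Mon 2130:Tue 2131:Wed 2132:Fri✓ 2133:Sat✓ 2134:Sun 2135:Mon 2136:Wed 2137:Thu✓ 2138:Fri✓ 2139:Sat✓
Years with five Saturdays: 2115, 2116, 2120, 2121, 2122, 2126, 2127, 2132, 2133, 2137, 2138, 2139 → 12.

12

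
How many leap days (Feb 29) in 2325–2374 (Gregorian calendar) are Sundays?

Leap years in 2325–2374: 12 of them.
Feb 29 weekday advances by 5 (mod 7) from one leap year to the next four years later (or differs when a century non-leap intervenes).
Leap-day weekdays: 2328:Wed 2332:Mon 2336:Sat 2340:Thu 2344:Tue 2348:Sun✓ 2352:Fri 2356:Wed 2360:Mon 2364:Sat 2368:Thu 2372:Tue
Sunday: 2348 → 1.

1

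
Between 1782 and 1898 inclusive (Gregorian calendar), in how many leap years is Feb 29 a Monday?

5

Leap years in 1782–1898: 28 of them.
Feb 29 weekday advances by 5 (mod 7) from one leap year to the next four years later (or differs when a century non-leap intervenes).
Leap-day weekdays: 1784:Sun 1788:Fri 1792:Wed 1796:Mon✓ 1804:Wed 1808:Mon✓ 1812:Sat 1816:Thu 1820:Tue 1824:Sun 1828:Fri 1832:Wed 1836:Mon✓ 1840:Sat 1844:Thu 1848:Tue 1852:Sun 1856:Fri 1860:Wed 1864:Mon✓ 1868:Sat 1872:Thu 1876:Tue 1880:Sun 1884:Fri 1888:Wed 1892:Mon✓ 1896:Sat
Monday: 1796, 1808, 1836, 1864, 1892 → 5.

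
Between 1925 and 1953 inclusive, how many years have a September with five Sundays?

September has 30 days; it has five Sundays when Sunday falls among the first (month-length − 28) days — i.e. when September 1 is one of Sunday/Saturday.
September 1 by year: 1925:Tue 1926:Wed 1927:Thu 1928:Sat✓ 1929:Sun✓ 1930:Mon 1931:Tue 1932:Thu 1933:Fri 1934:Sat✓ 1935:Sun✓ 1936:Tue 1937:Wed 1938:Thu 1939:Fri 1940:Sun✓ 1941:Mon 1942:Tue 1943:Wed 1944:Fri 1945:Sat✓ 1946:Sun✓ 1947:Mon 1948:Wed 1949:Thu 1950:Fri 1951:Sat✓ 1952:Mon 1953:Tue
Years with five Sundays: 1928, 1929, 1934, 1935, 1940, 1945, 1946, 1951 → 8.

8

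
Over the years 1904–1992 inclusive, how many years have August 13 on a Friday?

Track August 13's weekday year by year (advancing +1, or +2 across a Feb 29):
  1904: Sat  1905: Sun (+1)  1906: Mon (+1)  1907: Tue (+1)  1908: Thu (+2)
  1909: Fri (+1) ✓  1910: Sat (+1)  1911: Sun (+1)  1912: Tue (+2)  1913: Wed (+1)
  1914: Thu (+1)  1915: Fri (+1) ✓  1916: Sun (+2)  1917: Mon (+1)  … (61 more years) …
  1979: Mon (+1)  1980: Wed (+2)  1981: Thu (+1)  1982: Fri (+1) ✓  1983: Sat (+1)
  1984: Mon (+2)  1985: Tue (+1)  1986: Wed (+1)  1987: Thu (+1)  1988: Sat (+2)
  1989: Sun (+1)  1990: Mon (+1)  1991: Tue (+1)  1992: Thu (+2)
Friday years: 1909, 1915, 1920, 1926, 1937, 1943, 1948, 1954, 1965, 1971, 1976, 1982 — 12 in total.

12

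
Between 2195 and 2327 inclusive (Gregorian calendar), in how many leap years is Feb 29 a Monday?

Leap years in 2195–2327: 31 of them.
Feb 29 weekday advances by 5 (mod 7) from one leap year to the next four years later (or differs when a century non-leap intervenes).
Leap-day weekdays: 2196:Mon✓ 2204:Wed 2208:Mon✓ 2212:Sat 2216:Thu 2220:Tue 2224:Sun 2228:Fri 2232:Wed 2236:Mon✓ 2240:Sat 2244:Thu 2248:Tue …(5 more)… 2272:Thu 2276:Tue 2280:Sun 2284:Fri 2288:Wed 2292:Mon✓ 2296:Sat 2304:Mon✓ 2308:Sat 2312:Thu 2316:Tue 2320:Sun 2324:Fri
Monday: 2196, 2208, 2236, 2264, 2292, 2304 → 6.

6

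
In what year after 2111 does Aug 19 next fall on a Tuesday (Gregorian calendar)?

From one year to the next, a fixed date's weekday advances by 1, or by 2 when a Feb 29 lies between the two dates.
2111: August 19 is Wednesday.
2112: Friday (+2)
2113: Saturday (+1)
2114: Sunday (+1)
2115: Monday (+1)
2116: Wednesday (+2)
2117: Thursday (+1)
2118: Friday (+1)
2119: Saturday (+1)
2120: Monday (+2)
2121: Tuesday (+1)
Aug 19 falls on a Tuesday in 2121.

2121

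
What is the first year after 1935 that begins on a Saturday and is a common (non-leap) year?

Jan 1 advances by 2 weekdays after a leap year and by 1 after a common year.
1935: Jan 1 is Tuesday.
1936: Wednesday (leap)
1937: Friday
1938: Saturday
1938 begins on a Saturday and is a common year.

1938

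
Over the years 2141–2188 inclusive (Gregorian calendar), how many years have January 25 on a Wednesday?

Track January 25's weekday year by year (advancing +1, or +2 across a Feb 29):
  2141: Wed ✓  2142: Thu (+1)  2143: Fri (+1)  2144: Sat (+1)  2145: Mon (+2)
  2146: Tue (+1)  2147: Wed (+1) ✓  2148: Thu (+1)  2149: Sat (+2)  2150: Sun (+1)
  2151: Mon (+1)  2152: Tue (+1)  2153: Thu (+2)  2154: Fri (+1)  … (20 more years) …
  2175: Wed (+1) ✓  2176: Thu (+1)  2177: Sat (+2)  2178: Sun (+1)  2179: Mon (+1)
  2180: Tue (+1)  2181: Thu (+2)  2182: Fri (+1)  2183: Sat (+1)  2184: Sun (+1)
  2185: Tue (+2)  2186: Wed (+1) ✓  2187: Thu (+1)  2188: Fri (+1)
Wednesday years: 2141, 2147, 2158, 2164, 2169, 2175, 2186 — 7 in total.

7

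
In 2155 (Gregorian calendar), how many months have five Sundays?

4

A month of length L has five Sundays iff its first Sunday is on day ≤ L−28 (so day 1–3 in a 31-day month, 1–2 in a 30-day month, day 1 in a leap February).
Checking each month of 2155: Jan starts Wed (31d); Feb starts Sat (28d); Mar starts Sat (31d) ✓; Apr starts Tue (30d); May starts Thu (31d); Jun starts Sun (30d) ✓; Jul starts Tue (31d); Aug starts Fri (31d) ✓; Sep starts Mon (30d); Oct starts Wed (31d); Nov starts Sat (30d) ✓; Dec starts Mon (31d).
Five-Sunday months: March, June, August, November → 4.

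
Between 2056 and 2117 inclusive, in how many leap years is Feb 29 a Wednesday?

3

Leap years in 2056–2117: 15 of them.
Feb 29 weekday advances by 5 (mod 7) from one leap year to the next four years later (or differs when a century non-leap intervenes).
Leap-day weekdays: 2056:Tue 2060:Sun 2064:Fri 2068:Wed✓ 2072:Mon 2076:Sat 2080:Thu 2084:Tue 2088:Sun 2092:Fri 2096:Wed✓ 2104:Fri 2108:Wed✓ 2112:Mon 2116:Sat
Wednesday: 2068, 2096, 2108 → 3.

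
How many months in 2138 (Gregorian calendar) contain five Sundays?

4

A month of length L has five Sundays iff its first Sunday is on day ≤ L−28 (so day 1–3 in a 31-day month, 1–2 in a 30-day month, day 1 in a leap February).
Checking each month of 2138: Jan starts Wed (31d); Feb starts Sat (28d); Mar starts Sat (31d) ✓; Apr starts Tue (30d); May starts Thu (31d); Jun starts Sun (30d) ✓; Jul starts Tue (31d); Aug starts Fri (31d) ✓; Sep starts Mon (30d); Oct starts Wed (31d); Nov starts Sat (30d) ✓; Dec starts Mon (31d).
Five-Sunday months: March, June, August, November → 4.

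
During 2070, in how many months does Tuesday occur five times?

4

A month of length L has five Tuesdays iff its first Tuesday is on day ≤ L−28 (so day 1–3 in a 31-day month, 1–2 in a 30-day month, day 1 in a leap February).
Checking each month of 2070: Jan starts Wed (31d); Feb starts Sat (28d); Mar starts Sat (31d); Apr starts Tue (30d) ✓; May starts Thu (31d); Jun starts Sun (30d); Jul starts Tue (31d) ✓; Aug starts Fri (31d); Sep starts Mon (30d) ✓; Oct starts Wed (31d); Nov starts Sat (30d); Dec starts Mon (31d) ✓.
Five-Tuesday months: April, July, September, December → 4.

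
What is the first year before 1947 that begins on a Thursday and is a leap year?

1920

Jan 1 advances by 2 weekdays after a leap year and by 1 after a common year.
1947: Jan 1 is Wednesday.
1946: Tuesday
1945: Monday
1944: Saturday (leap)
1943: Friday
1942: Thursday
1941: Wednesday
1940: Monday (leap)
1939: Sunday
1938: Saturday
1937: Friday
1936: Wednesday (leap)
1935: Tuesday
1934: Monday
1933: Sunday
1932: Friday (leap)
1931: Thursday
1930: Wednesday
1929: Tuesday
1928: Sunday (leap)
1927: Saturday
1926: Friday
1925: Thursday
1924: Tuesday (leap)
1923: Monday
1922: Sunday
1921: Saturday
1920: Thursday (leap)
1920 begins on a Thursday and is a leap year.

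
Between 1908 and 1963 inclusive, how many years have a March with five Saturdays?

March has 31 days; it has five Saturdays when Saturday falls among the first (month-length − 28) days — i.e. when March 1 is one of Saturday/Friday/Thursday.
March 1 by year: 1908:Sun 1909:Mon 1910:Tue 1911:Wed 1912:Fri✓ 1913:Sat✓ 1914:Sun 1915:Mon 1916:Wed 1917:Thu✓ 1918:Fri✓ 1919:Sat✓ 1920:Mon 1921:Tue 1922:Wed …(26 more)… 1949:Tue 1950:Wed 1951:Thu✓ 1952:Sat✓ 1953:Sun 1954:Mon 1955:Tue 1956:Thu✓ 1957:Fri✓ 1958:Sat✓ 1959:Sun 1960:Tue 1961:Wed 1962:Thu✓ 1963:Fri✓
Years with five Saturdays: 1912, 1913, 1917, 1918, 1919, 1923, 1924, 1928, 1929, 1930, 1934, 1935, 1940, 1941, 1945, 1946, 1947, 1951, 1952, 1956, 1957, 1958, 1962, 1963 → 24.

24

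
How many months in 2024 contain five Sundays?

A month of length L has five Sundays iff its first Sunday is on day ≤ L−28 (so day 1–3 in a 31-day month, 1–2 in a 30-day month, day 1 in a leap February).
Checking each month of 2024: Jan starts Mon (31d); Feb starts Thu (29d); Mar starts Fri (31d) ✓; Apr starts Mon (30d); May starts Wed (31d); Jun starts Sat (30d) ✓; Jul starts Mon (31d); Aug starts Thu (31d); Sep starts Sun (30d) ✓; Oct starts Tue (31d); Nov starts Fri (30d); Dec starts Sun (31d) ✓.
Five-Sunday months: March, June, September, December → 4.

4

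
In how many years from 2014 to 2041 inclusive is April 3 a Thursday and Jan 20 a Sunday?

Check each year's weekday for April 3 and Jan 20:
  2014: Thu/Mon  2015: Fri/Tue  2016: Sun/Wed  2017: Mon/Fri  2018: Tue/Sat  2019: Wed/Sun  2020: Fri/Mon  2021: Sat/Wed  2022: Sun/Thu  2023: Mon/Fri  2024: Wed/Sat  2025: Thu/Mon  2026: Fri/Tue  2027: Sat/Wed  2028: Mon/Thu  2029: Tue/Sat  2030: Wed/Sun  2031: Thu/Mon  2032: Sat/Tue  2033: Sun/Thu  2034: Mon/Fri  2035: Tue/Sat  2036: Thu/Sun ✓  2037: Fri/Tue  2038: Sat/Wed  2039: Sun/Thu  2040: Tue/Fri  2041: Wed/Sun
Both conditions hold in: 2036 — 1.

1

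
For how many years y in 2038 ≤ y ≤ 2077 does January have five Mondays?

16

January has 31 days; it has five Mondays when Monday falls among the first (month-length − 28) days — i.e. when January 1 is one of Monday/Sunday/Saturday.
January 1 by year: 2038:Fri 2039:Sat✓ 2040:Sun✓ 2041:Tue 2042:Wed 2043:Thu 2044:Fri 2045:Sun✓ 2046:Mon✓ 2047:Tue 2048:Wed 2049:Fri 2050:Sat✓ 2051:Sun✓ 2052:Mon✓ …(10 more)… 2063:Mon✓ 2064:Tue 2065:Thu 2066:Fri 2067:Sat✓ 2068:Sun✓ 2069:Tue 2070:Wed 2071:Thu 2072:Fri 2073:Sun✓ 2074:Mon✓ 2075:Tue 2076:Wed 2077:Fri
Years with five Mondays: 2039, 2040, 2045, 2046, 2050, 2051, 2052, 2056, 2057, 2061, 2062, 2063, 2067, 2068, 2073, 2074 → 16.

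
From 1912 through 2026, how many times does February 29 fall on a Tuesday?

Leap years in 1912–2026: 29 of them.
Feb 29 weekday advances by 5 (mod 7) from one leap year to the next four years later (or differs when a century non-leap intervenes).
Leap-day weekdays: 1912:Thu 1916:Tue✓ 1920:Sun 1924:Fri 1928:Wed 1932:Mon 1936:Sat 1940:Thu 1944:Tue✓ 1948:Sun 1952:Fri 1956:Wed 1960:Mon …(3 more)… 1976:Sun 1980:Fri 1984:Wed 1988:Mon 1992:Sat 1996:Thu 2000:Tue✓ 2004:Sun 2008:Fri 2012:Wed 2016:Mon 2020:Sat 2024:Thu
Tuesday: 1916, 1944, 1972, 2000 → 4.

4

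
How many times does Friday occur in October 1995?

4

October 1995 has 31 days and begins on Sunday.
The first Friday is October 6.
Fridays fall on 6, 13, 20, 27 — that's 4.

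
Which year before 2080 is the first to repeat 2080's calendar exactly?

2052

Two years share a calendar iff Jan 1 falls on the same weekday and both are leap or both are common. 2080: Jan 1 is Monday, leap year.
2079: Jan 1 Sunday, common
2078: Jan 1 Saturday, common
2077: Jan 1 Friday, common
2076: Jan 1 Wednesday, leap
2075: Jan 1 Tuesday, common
2074: Jan 1 Monday, common
2073: Jan 1 Sunday, common
2072: Jan 1 Friday, leap
2071: Jan 1 Thursday, common
2070: Jan 1 Wednesday, common
2069: Jan 1 Tuesday, common
2068: Jan 1 Sunday, leap
2067: Jan 1 Saturday, common
2066: Jan 1 Friday, common
2065: Jan 1 Thursday, common
2064: Jan 1 Tuesday, leap
2063: Jan 1 Monday, common
2062: Jan 1 Sunday, common
2061: Jan 1 Saturday, common
2060: Jan 1 Thursday, leap
2059: Jan 1 Wednesday, common
2058: Jan 1 Tuesday, common
2057: Jan 1 Monday, common
2056: Jan 1 Saturday, leap
2055: Jan 1 Friday, common
2054: Jan 1 Thursday, common
2053: Jan 1 Wednesday, common
2052: Jan 1 Monday, leap
2052 matches on both conditions.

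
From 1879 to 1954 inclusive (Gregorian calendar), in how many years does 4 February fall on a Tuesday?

11

Track 4 February's weekday year by year (advancing +1, or +2 across a Feb 29):
  1879: Tue ✓  1880: Wed (+1)  1881: Fri (+2)  1882: Sat (+1)  1883: Sun (+1)
  1884: Mon (+1)  1885: Wed (+2)  1886: Thu (+1)  1887: Fri (+1)  1888: Sat (+1)
  1889: Mon (+2)  1890: Tue (+1) ✓  1891: Wed (+1)  1892: Thu (+1)  … (48 more years) …
  1941: Tue (+2) ✓  1942: Wed (+1)  1943: Thu (+1)  1944: Fri (+1)  1945: Sun (+2)
  1946: Mon (+1)  1947: Tue (+1) ✓  1948: Wed (+1)  1949: Fri (+2)  1950: Sat (+1)
  1951: Sun (+1)  1952: Mon (+1)  1953: Wed (+2)  1954: Thu (+1)
Tuesday years: 1879, 1890, 1896, 1902, 1908, 1913, 1919, 1930, 1936, 1941, 1947 — 11 in total.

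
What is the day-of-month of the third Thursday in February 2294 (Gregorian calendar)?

15

February 1, 2294 is a Thursday, so the first Thursday is the 1st.
The third Thursday is 1 + 14 = 15.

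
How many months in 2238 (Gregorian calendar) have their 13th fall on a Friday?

2

Check the 13th of each month of 2238: Jan 13: Sat, Feb 13: Tue, Mar 13: Tue, Apr 13: Fri, May 13: Sun, Jun 13: Wed, Jul 13: Fri, Aug 13: Mon, Sep 13: Thu, Oct 13: Sat, Nov 13: Tue, Dec 13: Thu.
Friday occurs in April, July — 2 months.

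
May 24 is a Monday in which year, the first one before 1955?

1954

From one year to the next, a fixed date's weekday advances by 1, or by 2 when a Feb 29 lies between the two dates.
1955: May 24 is Tuesday.
1954: Monday (−1)
May 24 falls on a Monday in 1954.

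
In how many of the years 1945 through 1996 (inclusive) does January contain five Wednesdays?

January has 31 days; it has five Wednesdays when Wednesday falls among the first (month-length − 28) days — i.e. when January 1 is one of Wednesday/Tuesday/Monday.
January 1 by year: 1945:Mon✓ 1946:Tue✓ 1947:Wed✓ 1948:Thu 1949:Sat 1950:Sun 1951:Mon✓ 1952:Tue✓ 1953:Thu 1954:Fri 1955:Sat 1956:Sun 1957:Tue✓ 1958:Wed✓ 1959:Thu …(22 more)… 1982:Fri 1983:Sat 1984:Sun 1985:Tue✓ 1986:Wed✓ 1987:Thu 1988:Fri 1989:Sun 1990:Mon✓ 1991:Tue✓ 1992:Wed✓ 1993:Fri 1994:Sat 1995:Sun 1996:Mon✓
Years with five Wednesdays: 1945, 1946, 1947, 1951, 1952, 1957, 1958, 1962, 1963, 1964, 1968, 1969, 1973, 1974, 1975, 1979, 1980, 1985, 1986, 1990, 1991, 1992, 1996 → 23.

23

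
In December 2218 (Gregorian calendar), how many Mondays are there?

December 2218 has 31 days and begins on Tuesday.
The first Monday is December 7.
Mondays fall on 7, 14, 21, 28 — that's 4.

4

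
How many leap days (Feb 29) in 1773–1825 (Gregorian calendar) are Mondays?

2

Leap years in 1773–1825: 12 of them.
Feb 29 weekday advances by 5 (mod 7) from one leap year to the next four years later (or differs when a century non-leap intervenes).
Leap-day weekdays: 1776:Thu 1780:Tue 1784:Sun 1788:Fri 1792:Wed 1796:Mon✓ 1804:Wed 1808:Mon✓ 1812:Sat 1816:Thu 1820:Tue 1824:Sun
Monday: 1796, 1808 → 2.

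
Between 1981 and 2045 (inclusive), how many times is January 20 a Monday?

9

Track January 20's weekday year by year (advancing +1, or +2 across a Feb 29):
  1981: Tue  1982: Wed (+1)  1983: Thu (+1)  1984: Fri (+1)  1985: Sun (+2)
  1986: Mon (+1) ✓  1987: Tue (+1)  1988: Wed (+1)  1989: Fri (+2)  1990: Sat (+1)
  1991: Sun (+1)  1992: Mon (+1) ✓  1993: Wed (+2)  1994: Thu (+1)  … (37 more years) …
  2032: Tue (+1)  2033: Thu (+2)  2034: Fri (+1)  2035: Sat (+1)  2036: Sun (+1)
  2037: Tue (+2)  2038: Wed (+1)  2039: Thu (+1)  2040: Fri (+1)  2041: Sun (+2)
  2042: Mon (+1) ✓  2043: Tue (+1)  2044: Wed (+1)  2045: Fri (+2)
Monday years: 1986, 1992, 1997, 2003, 2014, 2020, 2025, 2031, 2042 — 9 in total.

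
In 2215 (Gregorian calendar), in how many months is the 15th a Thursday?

1

Check the 15th of each month of 2215: Jan 15: Sun, Feb 15: Wed, Mar 15: Wed, Apr 15: Sat, May 15: Mon, Jun 15: Thu, Jul 15: Sat, Aug 15: Tue, Sep 15: Fri, Oct 15: Sun, Nov 15: Wed, Dec 15: Fri.
Thursday occurs in June — 1 month.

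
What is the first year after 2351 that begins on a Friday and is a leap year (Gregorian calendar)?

Jan 1 advances by 2 weekdays after a leap year and by 1 after a common year.
2351: Jan 1 is Monday.
2352: Tuesday (leap)
2353: Thursday
2354: Friday
2355: Saturday
2356: Sunday (leap)
2357: Tuesday
2358: Wednesday
2359: Thursday
2360: Friday (leap)
2360 begins on a Friday and is a leap year.

2360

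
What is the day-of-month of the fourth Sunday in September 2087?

28

September 1, 2087 is a Monday, so the first Sunday is the 7th.
The fourth Sunday is 7 + 21 = 28.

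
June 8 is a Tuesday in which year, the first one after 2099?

2100

From one year to the next, a fixed date's weekday advances by 1, or by 2 when a Feb 29 lies between the two dates.
2099: June 8 is Monday.
2100: Tuesday (+1)
June 8 falls on a Tuesday in 2100.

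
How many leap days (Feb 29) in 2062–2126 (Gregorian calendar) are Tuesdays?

Leap years in 2062–2126: 15 of them.
Feb 29 weekday advances by 5 (mod 7) from one leap year to the next four years later (or differs when a century non-leap intervenes).
Leap-day weekdays: 2064:Fri 2068:Wed 2072:Mon 2076:Sat 2080:Thu 2084:Tue✓ 2088:Sun 2092:Fri 2096:Wed 2104:Fri 2108:Wed 2112:Mon 2116:Sat 2120:Thu 2124:Tue✓
Tuesday: 2084, 2124 → 2.

2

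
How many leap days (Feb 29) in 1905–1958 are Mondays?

Leap years in 1905–1958: 13 of them.
Feb 29 weekday advances by 5 (mod 7) from one leap year to the next four years later (or differs when a century non-leap intervenes).
Leap-day weekdays: 1908:Sat 1912:Thu 1916:Tue 1920:Sun 1924:Fri 1928:Wed 1932:Mon✓ 1936:Sat 1940:Thu 1944:Tue 1948:Sun 1952:Fri 1956:Wed
Monday: 1932 → 1.

1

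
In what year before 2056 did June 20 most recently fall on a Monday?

2050

From one year to the next, a fixed date's weekday advances by 1, or by 2 when a Feb 29 lies between the two dates.
2056: June 20 is Tuesday.
2055: Sunday (−2)
2054: Saturday (−1)
2053: Friday (−1)
2052: Thursday (−1)
2051: Tuesday (−2)
2050: Monday (−1)
June 20 falls on a Monday in 2050.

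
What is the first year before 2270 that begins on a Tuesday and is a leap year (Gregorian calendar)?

Jan 1 advances by 2 weekdays after a leap year and by 1 after a common year.
2270: Jan 1 is Saturday.
2269: Friday
2268: Wednesday (leap)
2267: Tuesday
2266: Monday
2265: Sunday
2264: Friday (leap)
2263: Thursday
2262: Wednesday
2261: Tuesday
2260: Sunday (leap)
2259: Saturday
2258: Friday
2257: Thursday
2256: Tuesday (leap)
2256 begins on a Tuesday and is a leap year.

2256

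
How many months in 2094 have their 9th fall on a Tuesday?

Check the 9th of each month of 2094: Jan 9: Sat, Feb 9: Tue, Mar 9: Tue, Apr 9: Fri, May 9: Sun, Jun 9: Wed, Jul 9: Fri, Aug 9: Mon, Sep 9: Thu, Oct 9: Sat, Nov 9: Tue, Dec 9: Thu.
Tuesday occurs in February, March, November — 3 months.

3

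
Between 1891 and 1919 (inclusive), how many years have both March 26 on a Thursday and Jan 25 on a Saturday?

Check each year's weekday for March 26 and Jan 25:
  1891: Thu/Sun  1892: Sat/Mon  1893: Sun/Wed  1894: Mon/Thu  1895: Tue/Fri  1896: Thu/Sat ✓  1897: Fri/Mon  1898: Sat/Tue  1899: Sun/Wed  1900: Mon/Thu  1901: Tue/Fri  1902: Wed/Sat  1903: Thu/Sun  1904: Sat/Mon  1905: Sun/Wed  1906: Mon/Thu  1907: Tue/Fri  1908: Thu/Sat ✓  1909: Fri/Mon  1910: Sat/Tue  1911: Sun/Wed  1912: Tue/Thu  1913: Wed/Sat  1914: Thu/Sun  1915: Fri/Mon  1916: Sun/Tue  1917: Mon/Thu  1918: Tue/Fri  1919: Wed/Sat
Both conditions hold in: 1896, 1908 — 2.

2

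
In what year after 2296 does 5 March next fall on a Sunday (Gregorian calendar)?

2299

From one year to the next, a fixed date's weekday advances by 1, or by 2 when a Feb 29 lies between the two dates.
2296: March 5 is Thursday.
2297: Friday (+1)
2298: Saturday (+1)
2299: Sunday (+1)
5 March falls on a Sunday in 2299.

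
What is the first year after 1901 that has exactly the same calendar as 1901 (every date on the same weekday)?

1907

Two years share a calendar iff Jan 1 falls on the same weekday and both are leap or both are common. 1901: Jan 1 is Tuesday, common year.
1902: Jan 1 Wednesday, common
1903: Jan 1 Thursday, common
1904: Jan 1 Friday, leap
1905: Jan 1 Sunday, common
1906: Jan 1 Monday, common
1907: Jan 1 Tuesday, common
1907 matches on both conditions.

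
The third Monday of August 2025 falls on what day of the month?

18

August 1, 2025 is a Friday, so the first Monday is the 4th.
The third Monday is 4 + 14 = 18.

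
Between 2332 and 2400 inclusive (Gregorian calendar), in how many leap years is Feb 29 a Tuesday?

3

Leap years in 2332–2400: 18 of them.
Feb 29 weekday advances by 5 (mod 7) from one leap year to the next four years later (or differs when a century non-leap intervenes).
Leap-day weekdays: 2332:Mon 2336:Sat 2340:Thu 2344:Tue✓ 2348:Sun 2352:Fri 2356:Wed 2360:Mon 2364:Sat 2368:Thu 2372:Tue✓ 2376:Sun 2380:Fri 2384:Wed 2388:Mon 2392:Sat 2396:Thu 2400:Tue✓
Tuesday: 2344, 2372, 2400 → 3.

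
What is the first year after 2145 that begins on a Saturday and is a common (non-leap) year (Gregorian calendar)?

2146

Jan 1 advances by 2 weekdays after a leap year and by 1 after a common year.
2145: Jan 1 is Friday.
2146: Saturday
2146 begins on a Saturday and is a common year.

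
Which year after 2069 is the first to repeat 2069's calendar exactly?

2075

Two years share a calendar iff Jan 1 falls on the same weekday and both are leap or both are common. 2069: Jan 1 is Tuesday, common year.
2070: Jan 1 Wednesday, common
2071: Jan 1 Thursday, common
2072: Jan 1 Friday, leap
2073: Jan 1 Sunday, common
2074: Jan 1 Monday, common
2075: Jan 1 Tuesday, common
2075 matches on both conditions.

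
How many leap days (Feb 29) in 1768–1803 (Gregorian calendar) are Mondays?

2

Leap years in 1768–1803: 8 of them.
Feb 29 weekday advances by 5 (mod 7) from one leap year to the next four years later (or differs when a century non-leap intervenes).
Leap-day weekdays: 1768:Mon✓ 1772:Sat 1776:Thu 1780:Tue 1784:Sun 1788:Fri 1792:Wed 1796:Mon✓
Monday: 1768, 1796 → 2.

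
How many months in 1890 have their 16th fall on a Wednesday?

Check the 16th of each month of 1890: Jan 16: Thu, Feb 16: Sun, Mar 16: Sun, Apr 16: Wed, May 16: Fri, Jun 16: Mon, Jul 16: Wed, Aug 16: Sat, Sep 16: Tue, Oct 16: Thu, Nov 16: Sun, Dec 16: Tue.
Wednesday occurs in April, July — 2 months.

2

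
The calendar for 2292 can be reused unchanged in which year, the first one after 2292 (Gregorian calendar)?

2304

Two years share a calendar iff Jan 1 falls on the same weekday and both are leap or both are common. 2292: Jan 1 is Friday, leap year.
2293: Jan 1 Sunday, common
2294: Jan 1 Monday, common
2295: Jan 1 Tuesday, common
2296: Jan 1 Wednesday, leap
2297: Jan 1 Friday, common
2298: Jan 1 Saturday, common
2299: Jan 1 Sunday, common
2300: Jan 1 Monday, common
2301: Jan 1 Tuesday, common
2302: Jan 1 Wednesday, common
2303: Jan 1 Thursday, common
2304: Jan 1 Friday, leap
2304 matches on both conditions.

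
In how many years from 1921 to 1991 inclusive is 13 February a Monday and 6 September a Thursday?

Check each year's weekday for 13 February and 6 September:
  1921: Sun/Tue  1922: Mon/Wed  1923: Tue/Thu  1924: Wed/Sat  1925: Fri/Sun  1926: Sat/Mon  1927: Sun/Tue  1928: Mon/Thu ✓  1929: Wed/Fri  1930: Thu/Sat  1931: Fri/Sun  1932: Sat/Tue  1933: Mon/Wed  1934: Tue/Thu  …(43 more)…  1978: Mon/Wed  1979: Tue/Thu  1980: Wed/Sat  1981: Fri/Sun  1982: Sat/Mon  1983: Sun/Tue  1984: Mon/Thu ✓  1985: Wed/Fri  1986: Thu/Sat  1987: Fri/Sun  1988: Sat/Tue  1989: Mon/Wed  1990: Tue/Thu  1991: Wed/Fri
Both conditions hold in: 1928, 1956, 1984 — 3.

3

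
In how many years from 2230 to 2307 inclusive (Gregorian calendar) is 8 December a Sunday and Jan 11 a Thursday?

2

Check each year's weekday for 8 December and Jan 11:
  2230: Wed/Mon  2231: Thu/Tue  2232: Sat/Wed  2233: Sun/Fri  2234: Mon/Sat  2235: Tue/Sun  2236: Thu/Mon  2237: Fri/Wed  2238: Sat/Thu  2239: Sun/Fri  2240: Tue/Sat  2241: Wed/Mon  2242: Thu/Tue  2243: Fri/Wed  …(50 more)…  2294: Sat/Thu  2295: Sun/Fri  2296: Tue/Sat  2297: Wed/Mon  2298: Thu/Tue  2299: Fri/Wed  2300: Sat/Thu  2301: Sun/Fri  2302: Mon/Sat  2303: Tue/Sun  2304: Thu/Mon  2305: Fri/Wed  2306: Sat/Thu  2307: Sun/Fri
Both conditions hold in: 2244, 2272 — 2.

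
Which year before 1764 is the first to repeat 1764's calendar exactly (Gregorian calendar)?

Two years share a calendar iff Jan 1 falls on the same weekday and both are leap or both are common. 1764: Jan 1 is Sunday, leap year.
1763: Jan 1 Saturday, common
1762: Jan 1 Friday, common
1761: Jan 1 Thursday, common
1760: Jan 1 Tuesday, leap
1759: Jan 1 Monday, common
1758: Jan 1 Sunday, common
1757: Jan 1 Saturday, common
1756: Jan 1 Thursday, leap
1755: Jan 1 Wednesday, common
1754: Jan 1 Tuesday, common
1753: Jan 1 Monday, common
1752: Jan 1 Saturday, leap
1751: Jan 1 Friday, common
1750: Jan 1 Thursday, common
1749: Jan 1 Wednesday, common
1748: Jan 1 Monday, leap
1747: Jan 1 Sunday, common
1746: Jan 1 Saturday, common
1745: Jan 1 Friday, common
1744: Jan 1 Wednesday, leap
1743: Jan 1 Tuesday, common
1742: Jan 1 Monday, common
1741: Jan 1 Sunday, common
1740: Jan 1 Friday, leap
1739: Jan 1 Thursday, common
1738: Jan 1 Wednesday, common
1737: Jan 1 Tuesday, common
1736: Jan 1 Sunday, leap
1736 matches on both conditions.

1736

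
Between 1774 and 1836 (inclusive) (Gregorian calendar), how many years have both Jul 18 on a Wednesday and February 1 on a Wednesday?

3

Check each year's weekday for Jul 18 and February 1:
  1774: Mon/Tue  1775: Tue/Wed  1776: Thu/Thu  1777: Fri/Sat  1778: Sat/Sun  1779: Sun/Mon  1780: Tue/Tue  1781: Wed/Thu  1782: Thu/Fri  1783: Fri/Sat  1784: Sun/Sun  1785: Mon/Tue  1786: Tue/Wed  1787: Wed/Thu  …(35 more)…  1823: Fri/Sat  1824: Sun/Sun  1825: Mon/Tue  1826: Tue/Wed  1827: Wed/Thu  1828: Fri/Fri  1829: Sat/Sun  1830: Sun/Mon  1831: Mon/Tue  1832: Wed/Wed ✓  1833: Thu/Fri  1834: Fri/Sat  1835: Sat/Sun  1836: Mon/Mon
Both conditions hold in: 1792, 1804, 1832 — 3.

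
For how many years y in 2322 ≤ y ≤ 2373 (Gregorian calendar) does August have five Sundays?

August has 31 days; it has five Sundays when Sunday falls among the first (month-length − 28) days — i.e. when August 1 is one of Sunday/Saturday/Friday.
August 1 by year: 2322:Tue 2323:Wed 2324:Fri✓ 2325:Sat✓ 2326:Sun✓ 2327:Mon 2328:Wed 2329:Thu 2330:Fri✓ 2331:Sat✓ 2332:Mon 2333:Tue 2334:Wed 2335:Thu 2336:Sat✓ …(22 more)… 2359:Sat✓ 2360:Mon 2361:Tue 2362:Wed 2363:Thu 2364:Sat✓ 2365:Sun✓ 2366:Mon 2367:Tue 2368:Thu 2369:Fri✓ 2370:Sat✓ 2371:Sun✓ 2372:Tue 2373:Wed
Years with five Sundays: 2324, 2325, 2326, 2330, 2331, 2336, 2337, 2341, 2342, 2343, 2347, 2348, 2352, 2353, 2354, 2358, 2359, 2364, 2365, 2369, 2370, 2371 → 22.

22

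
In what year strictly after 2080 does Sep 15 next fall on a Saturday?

From one year to the next, a fixed date's weekday advances by 1, or by 2 when a Feb 29 lies between the two dates.
2080: September 15 is Sunday.
2081: Monday (+1)
2082: Tuesday (+1)
2083: Wednesday (+1)
2084: Friday (+2)
2085: Saturday (+1)
Sep 15 falls on a Saturday in 2085.

2085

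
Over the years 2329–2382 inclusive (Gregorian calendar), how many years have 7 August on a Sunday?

Track 7 August's weekday year by year (advancing +1, or +2 across a Feb 29):
  2329: Wed  2330: Thu (+1)  2331: Fri (+1)  2332: Sun (+2) ✓  2333: Mon (+1)
  2334: Tue (+1)  2335: Wed (+1)  2336: Fri (+2)  2337: Sat (+1)  2338: Sun (+1) ✓
  2339: Mon (+1)  2340: Wed (+2)  2341: Thu (+1)  2342: Fri (+1)  … (26 more years) …
  2369: Thu (+1)  2370: Fri (+1)  2371: Sat (+1)  2372: Mon (+2)  2373: Tue (+1)
  2374: Wed (+1)  2375: Thu (+1)  2376: Sat (+2)  2377: Sun (+1) ✓  2378: Mon (+1)
  2379: Tue (+1)  2380: Thu (+2)  2381: Fri (+1)  2382: Sat (+1)
Sunday years: 2332, 2338, 2349, 2355, 2360, 2366, 2377 — 7 in total.

7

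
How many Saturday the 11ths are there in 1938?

1

Check the 11th of each month of 1938: Jan 11: Tue, Feb 11: Fri, Mar 11: Fri, Apr 11: Mon, May 11: Wed, Jun 11: Sat, Jul 11: Mon, Aug 11: Thu, Sep 11: Sun, Oct 11: Tue, Nov 11: Fri, Dec 11: Sun.
Saturday occurs in June — 1 month.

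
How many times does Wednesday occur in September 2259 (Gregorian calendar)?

4

September 2259 has 30 days and begins on Thursday.
The first Wednesday is September 7.
Wednesdays fall on 7, 14, 21, 28 — that's 4.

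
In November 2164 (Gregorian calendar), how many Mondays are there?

November 2164 has 30 days and begins on Thursday.
The first Monday is November 5.
Mondays fall on 5, 12, 19, 26 — that's 4.

4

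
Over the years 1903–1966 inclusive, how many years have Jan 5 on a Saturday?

9

Track Jan 5's weekday year by year (advancing +1, or +2 across a Feb 29):
  1903: Mon  1904: Tue (+1)  1905: Thu (+2)  1906: Fri (+1)  1907: Sat (+1) ✓
  1908: Sun (+1)  1909: Tue (+2)  1910: Wed (+1)  1911: Thu (+1)  1912: Fri (+1)
  1913: Sun (+2)  1914: Mon (+1)  1915: Tue (+1)  1916: Wed (+1)  … (36 more years) …
  1953: Mon (+2)  1954: Tue (+1)  1955: Wed (+1)  1956: Thu (+1)  1957: Sat (+2) ✓
  1958: Sun (+1)  1959: Mon (+1)  1960: Tue (+1)  1961: Thu (+2)  1962: Fri (+1)
  1963: Sat (+1) ✓  1964: Sun (+1)  1965: Tue (+2)  1966: Wed (+1)
Saturday years: 1907, 1918, 1924, 1929, 1935, 1946, 1952, 1957, 1963 — 9 in total.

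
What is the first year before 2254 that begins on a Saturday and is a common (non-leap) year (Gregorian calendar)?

Jan 1 advances by 2 weekdays after a leap year and by 1 after a common year.
2254: Jan 1 is Sunday.
2253: Saturday
2253 begins on a Saturday and is a common year.

2253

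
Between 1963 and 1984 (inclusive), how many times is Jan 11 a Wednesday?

3

Track Jan 11's weekday year by year (advancing +1, or +2 across a Feb 29):
  1963: Fri  1964: Sat (+1)  1965: Mon (+2)  1966: Tue (+1)  1967: Wed (+1) ✓
  1968: Thu (+1)  1969: Sat (+2)  1970: Sun (+1)  1971: Mon (+1)  1972: Tue (+1)
  1973: Thu (+2)  1974: Fri (+1)  1975: Sat (+1)  1976: Sun (+1)  1977: Tue (+2)
  1978: Wed (+1) ✓  1979: Thu (+1)  1980: Fri (+1)  1981: Sun (+2)  1982: Mon (+1)
  1983: Tue (+1)  1984: Wed (+1) ✓
Wednesday years: 1967, 1978, 1984 — 3 in total.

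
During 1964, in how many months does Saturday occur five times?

A month of length L has five Saturdays iff its first Saturday is on day ≤ L−28 (so day 1–3 in a 31-day month, 1–2 in a 30-day month, day 1 in a leap February).
Checking each month of 1964: Jan starts Wed (31d); Feb starts Sat (29d) ✓; Mar starts Sun (31d); Apr starts Wed (30d); May starts Fri (31d) ✓; Jun starts Mon (30d); Jul starts Wed (31d); Aug starts Sat (31d) ✓; Sep starts Tue (30d); Oct starts Thu (31d) ✓; Nov starts Sun (30d); Dec starts Tue (31d).
Five-Saturday months: February, May, August, October → 4.

4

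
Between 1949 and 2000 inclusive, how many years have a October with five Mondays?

23

October has 31 days; it has five Mondays when Monday falls among the first (month-length − 28) days — i.e. when October 1 is one of Monday/Sunday/Saturday.
October 1 by year: 1949:Sat✓ 1950:Sun✓ 1951:Mon✓ 1952:Wed 1953:Thu 1954:Fri 1955:Sat✓ 1956:Mon✓ 1957:Tue 1958:Wed 1959:Thu 1960:Sat✓ 1961:Sun✓ 1962:Mon✓ 1963:Tue …(22 more)… 1986:Wed 1987:Thu 1988:Sat✓ 1989:Sun✓ 1990:Mon✓ 1991:Tue 1992:Thu 1993:Fri 1994:Sat✓ 1995:Sun✓ 1996:Tue 1997:Wed 1998:Thu 1999:Fri 2000:Sun✓
Years with five Mondays: 1949, 1950, 1951, 1955, 1956, 1960, 1961, 1962, 1966, 1967, 1972, 1973, 1977, 1978, 1979, 1983, 1984, 1988, 1989, 1990, 1994, 1995, 2000 → 23.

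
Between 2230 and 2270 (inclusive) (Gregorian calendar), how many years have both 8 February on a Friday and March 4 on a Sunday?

0

Check each year's weekday for 8 February and March 4:
  2230: Mon/Thu  2231: Tue/Fri  2232: Wed/Sun  2233: Fri/Mon  2234: Sat/Tue  2235: Sun/Wed  2236: Mon/Fri  2237: Wed/Sat  2238: Thu/Sun  2239: Fri/Mon  2240: Sat/Wed  2241: Mon/Thu  2242: Tue/Fri  2243: Wed/Sat  …(13 more)…  2257: Sun/Wed  2258: Mon/Thu  2259: Tue/Fri  2260: Wed/Sun  2261: Fri/Mon  2262: Sat/Tue  2263: Sun/Wed  2264: Mon/Fri  2265: Wed/Sat  2266: Thu/Sun  2267: Fri/Mon  2268: Sat/Wed  2269: Mon/Thu  2270: Tue/Fri
Both conditions hold in: no year — 0.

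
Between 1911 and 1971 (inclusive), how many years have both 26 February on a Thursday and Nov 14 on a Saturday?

Check each year's weekday for 26 February and Nov 14:
  1911: Sun/Tue  1912: Mon/Thu  1913: Wed/Fri  1914: Thu/Sat ✓  1915: Fri/Sun  1916: Sat/Tue  1917: Mon/Wed  1918: Tue/Thu  1919: Wed/Fri  1920: Thu/Sun  1921: Sat/Mon  1922: Sun/Tue  1923: Mon/Wed  1924: Tue/Fri  …(33 more)…  1958: Wed/Fri  1959: Thu/Sat ✓  1960: Fri/Mon  1961: Sun/Tue  1962: Mon/Wed  1963: Tue/Thu  1964: Wed/Sat  1965: Fri/Sun  1966: Sat/Mon  1967: Sun/Tue  1968: Mon/Thu  1969: Wed/Fri  1970: Thu/Sat ✓  1971: Fri/Sun
Both conditions hold in: 1914, 1925, 1931, 1942, 1953, 1959, 1970 — 7.

7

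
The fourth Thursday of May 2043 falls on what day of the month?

May 1, 2043 is a Friday, so the first Thursday is the 7th.
The fourth Thursday is 7 + 21 = 28.

28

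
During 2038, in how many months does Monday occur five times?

4

A month of length L has five Mondays iff its first Monday is on day ≤ L−28 (so day 1–3 in a 31-day month, 1–2 in a 30-day month, day 1 in a leap February).
Checking each month of 2038: Jan starts Fri (31d); Feb starts Mon (28d); Mar starts Mon (31d) ✓; Apr starts Thu (30d); May starts Sat (31d) ✓; Jun starts Tue (30d); Jul starts Thu (31d); Aug starts Sun (31d) ✓; Sep starts Wed (30d); Oct starts Fri (31d); Nov starts Mon (30d) ✓; Dec starts Wed (31d).
Five-Monday months: March, May, August, November → 4.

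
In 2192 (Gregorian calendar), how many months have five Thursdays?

4

A month of length L has five Thursdays iff its first Thursday is on day ≤ L−28 (so day 1–3 in a 31-day month, 1–2 in a 30-day month, day 1 in a leap February).
Checking each month of 2192: Jan starts Sun (31d); Feb starts Wed (29d); Mar starts Thu (31d) ✓; Apr starts Sun (30d); May starts Tue (31d) ✓; Jun starts Fri (30d); Jul starts Sun (31d); Aug starts Wed (31d) ✓; Sep starts Sat (30d); Oct starts Mon (31d); Nov starts Thu (30d) ✓; Dec starts Sat (31d).
Five-Thursday months: March, May, August, November → 4.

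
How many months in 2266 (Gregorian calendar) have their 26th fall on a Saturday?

1

Check the 26th of each month of 2266: Jan 26: Fri, Feb 26: Mon, Mar 26: Mon, Apr 26: Thu, May 26: Sat, Jun 26: Tue, Jul 26: Thu, Aug 26: Sun, Sep 26: Wed, Oct 26: Fri, Nov 26: Mon, Dec 26: Wed.
Saturday occurs in May — 1 month.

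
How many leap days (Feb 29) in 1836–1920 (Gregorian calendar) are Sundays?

Leap years in 1836–1920: 21 of them.
Feb 29 weekday advances by 5 (mod 7) from one leap year to the next four years later (or differs when a century non-leap intervenes).
Leap-day weekdays: 1836:Mon 1840:Sat 1844:Thu 1848:Tue 1852:Sun✓ 1856:Fri 1860:Wed 1864:Mon 1868:Sat 1872:Thu 1876:Tue 1880:Sun✓ 1884:Fri 1888:Wed 1892:Mon 1896:Sat 1904:Mon 1908:Sat 1912:Thu 1916:Tue 1920:Sun✓
Sunday: 1852, 1880, 1920 → 3.

3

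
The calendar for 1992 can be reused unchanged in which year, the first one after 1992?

2020

Two years share a calendar iff Jan 1 falls on the same weekday and both are leap or both are common. 1992: Jan 1 is Wednesday, leap year.
1993: Jan 1 Friday, common
1994: Jan 1 Saturday, common
1995: Jan 1 Sunday, common
1996: Jan 1 Monday, leap
1997: Jan 1 Wednesday, common
1998: Jan 1 Thursday, common
1999: Jan 1 Friday, common
2000: Jan 1 Saturday, leap
2001: Jan 1 Monday, common
2002: Jan 1 Tuesday, common
2003: Jan 1 Wednesday, common
2004: Jan 1 Thursday, leap
2005: Jan 1 Saturday, common
2006: Jan 1 Sunday, common
2007: Jan 1 Monday, common
2008: Jan 1 Tuesday, leap
2009: Jan 1 Thursday, common
2010: Jan 1 Friday, common
2011: Jan 1 Saturday, common
2012: Jan 1 Sunday, leap
2013: Jan 1 Tuesday, common
2014: Jan 1 Wednesday, common
2015: Jan 1 Thursday, common
2016: Jan 1 Friday, leap
2017: Jan 1 Sunday, common
2018: Jan 1 Monday, common
2019: Jan 1 Tuesday, common
2020: Jan 1 Wednesday, leap
2020 matches on both conditions.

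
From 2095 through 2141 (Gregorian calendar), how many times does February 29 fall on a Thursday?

1

Leap years in 2095–2141: 11 of them.
Feb 29 weekday advances by 5 (mod 7) from one leap year to the next four years later (or differs when a century non-leap intervenes).
Leap-day weekdays: 2096:Wed 2104:Fri 2108:Wed 2112:Mon 2116:Sat 2120:Thu✓ 2124:Tue 2128:Sun 2132:Fri 2136:Wed 2140:Mon
Thursday: 2120 → 1.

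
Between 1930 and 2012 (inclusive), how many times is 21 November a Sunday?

Track 21 November's weekday year by year (advancing +1, or +2 across a Feb 29):
  1930: Fri  1931: Sat (+1)  1932: Mon (+2)  1933: Tue (+1)  1934: Wed (+1)
  1935: Thu (+1)  1936: Sat (+2)  1937: Sun (+1) ✓  1938: Mon (+1)  1939: Tue (+1)
  1940: Thu (+2)  1941: Fri (+1)  1942: Sat (+1)  1943: Sun (+1) ✓  … (55 more years) …
  1999: Sun (+1) ✓  2000: Tue (+2)  2001: Wed (+1)  2002: Thu (+1)  2003: Fri (+1)
  2004: Sun (+2) ✓  2005: Mon (+1)  2006: Tue (+1)  2007: Wed (+1)  2008: Fri (+2)
  2009: Sat (+1)  2010: Sun (+1) ✓  2011: Mon (+1)  2012: Wed (+2)
Sunday years: 1937, 1943, 1948, 1954, 1965, 1971, 1976, 1982, 1993, 1999, 2004, 2010 — 12 in total.

12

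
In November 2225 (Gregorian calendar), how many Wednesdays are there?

5

November 2225 has 30 days and begins on Tuesday.
The first Wednesday is November 2.
Wednesdays fall on 2, 9, 16, 23, 30 — that's 5.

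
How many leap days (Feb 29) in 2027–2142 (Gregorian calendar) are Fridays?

5

Leap years in 2027–2142: 28 of them.
Feb 29 weekday advances by 5 (mod 7) from one leap year to the next four years later (or differs when a century non-leap intervenes).
Leap-day weekdays: 2028:Tue 2032:Sun 2036:Fri✓ 2040:Wed 2044:Mon 2048:Sat 2052:Thu 2056:Tue 2060:Sun 2064:Fri✓ 2068:Wed 2072:Mon 2076:Sat 2080:Thu 2084:Tue 2088:Sun 2092:Fri✓ 2096:Wed 2104:Fri✓ 2108:Wed 2112:Mon 2116:Sat 2120:Thu 2124:Tue 2128:Sun 2132:Fri✓ 2136:Wed 2140:Mon
Friday: 2036, 2064, 2092, 2104, 2132 → 5.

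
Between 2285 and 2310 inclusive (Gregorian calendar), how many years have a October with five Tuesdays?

October has 31 days; it has five Tuesdays when Tuesday falls among the first (month-length − 28) days — i.e. when October 1 is one of Tuesday/Monday/Sunday.
October 1 by year: 2285:Thu 2286:Fri 2287:Sat 2288:Mon✓ 2289:Tue✓ 2290:Wed 2291:Thu 2292:Sat 2293:Sun✓ 2294:Mon✓ 2295:Tue✓ 2296:Thu 2297:Fri 2298:Sat 2299:Sun✓ 2300:Mon✓ 2301:Tue✓ 2302:Wed 2303:Thu 2304:Sat 2305:Sun✓ 2306:Mon✓ 2307:Tue✓ 2308:Thu 2309:Fri 2310:Sat
Years with five Tuesdays: 2288, 2289, 2293, 2294, 2295, 2299, 2300, 2301, 2305, 2306, 2307 → 11.

11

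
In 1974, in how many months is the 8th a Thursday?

1

Check the 8th of each month of 1974: Jan 8: Tue, Feb 8: Fri, Mar 8: Fri, Apr 8: Mon, May 8: Wed, Jun 8: Sat, Jul 8: Mon, Aug 8: Thu, Sep 8: Sun, Oct 8: Tue, Nov 8: Fri, Dec 8: Sun.
Thursday occurs in August — 1 month.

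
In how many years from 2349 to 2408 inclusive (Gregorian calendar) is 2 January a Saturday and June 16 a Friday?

0

Check each year's weekday for 2 January and June 16:
  2349: Sun/Thu  2350: Mon/Fri  2351: Tue/Sat  2352: Wed/Mon  2353: Fri/Tue  2354: Sat/Wed  2355: Sun/Thu  2356: Mon/Sat  2357: Wed/Sun  2358: Thu/Mon  2359: Fri/Tue  2360: Sat/Thu  2361: Mon/Fri  2362: Tue/Sat  …(32 more)…  2395: Mon/Fri  2396: Tue/Sun  2397: Thu/Mon  2398: Fri/Tue  2399: Sat/Wed  2400: Sun/Fri  2401: Tue/Sat  2402: Wed/Sun  2403: Thu/Mon  2404: Fri/Wed  2405: Sun/Thu  2406: Mon/Fri  2407: Tue/Sat  2408: Wed/Mon
Both conditions hold in: no year — 0.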